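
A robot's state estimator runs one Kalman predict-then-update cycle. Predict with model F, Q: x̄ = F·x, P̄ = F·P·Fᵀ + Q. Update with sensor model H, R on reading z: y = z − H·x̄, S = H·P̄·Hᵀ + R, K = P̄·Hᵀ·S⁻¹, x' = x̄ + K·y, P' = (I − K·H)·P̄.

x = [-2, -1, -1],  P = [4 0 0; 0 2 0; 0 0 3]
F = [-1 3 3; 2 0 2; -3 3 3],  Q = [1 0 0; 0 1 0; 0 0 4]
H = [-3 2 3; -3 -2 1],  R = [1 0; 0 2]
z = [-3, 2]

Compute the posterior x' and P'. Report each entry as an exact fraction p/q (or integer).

x' = [150/46829, -54470/46829, -9390/46829]
P' = [778815/46829 -575304/46829 1165895/46829; -575304/46829 438717/46829 -868490/46829; 1165895/46829 -868490/46829 1754057/46829]

x̄ = F·x = [-4, -6, 0]
P̄ = F·P·Fᵀ + Q = [50 10 57; 10 29 -6; 57 -6 85]
y = z − H·x̄ = [-3, -22]
S = H·P̄·Hᵀ + R = [114 -71; -71 455]
K = P̄·Hᵀ·S⁻¹ = [10632/46829 -9971/46829; -2124/46829 -10006/46829; 27506/46829 -3324/46829]
x' = x̄ + K·y = [150/46829, -54470/46829, -9390/46829]
P' = (I − K·H)·P̄ = [778815/46829 -575304/46829 1165895/46829; -575304/46829 438717/46829 -868490/46829; 1165895/46829 -868490/46829 1754057/46829]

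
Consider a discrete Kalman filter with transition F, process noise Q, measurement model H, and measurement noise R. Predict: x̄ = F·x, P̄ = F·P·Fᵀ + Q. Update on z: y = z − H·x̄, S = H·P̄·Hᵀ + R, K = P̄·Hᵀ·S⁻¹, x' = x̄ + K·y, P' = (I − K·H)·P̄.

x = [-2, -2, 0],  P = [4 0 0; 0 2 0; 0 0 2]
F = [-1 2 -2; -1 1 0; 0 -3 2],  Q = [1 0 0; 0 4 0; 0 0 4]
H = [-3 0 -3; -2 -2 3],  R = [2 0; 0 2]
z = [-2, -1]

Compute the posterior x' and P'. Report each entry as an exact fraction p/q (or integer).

x̄ = F·x = [-2, 0, 6]
P̄ = F·P·Fᵀ + Q = [21 8 -20; 8 10 -6; -20 -6 30]
y = z − H·x̄ = [10, -23]
S = H·P̄·Hᵀ + R = [101 -72; -72 772]
K = P̄·Hᵀ·S⁻¹ = [-2703/18197 -6067/36394; -2130/18197 -2943/36394; -3234/18197 6091/36394]
x' = x̄ + K·y = [12693/36394, 25089/36394, 13591/36394]
P' = (I − K·H)·P̄ = [16075/18197 -34451/18197 -14273/18197; -34451/18197 89729/18197 35871/18197; -14273/18197 35871/18197 16429/18197]

x' = [12693/36394, 25089/36394, 13591/36394]
P' = [16075/18197 -34451/18197 -14273/18197; -34451/18197 89729/18197 35871/18197; -14273/18197 35871/18197 16429/18197]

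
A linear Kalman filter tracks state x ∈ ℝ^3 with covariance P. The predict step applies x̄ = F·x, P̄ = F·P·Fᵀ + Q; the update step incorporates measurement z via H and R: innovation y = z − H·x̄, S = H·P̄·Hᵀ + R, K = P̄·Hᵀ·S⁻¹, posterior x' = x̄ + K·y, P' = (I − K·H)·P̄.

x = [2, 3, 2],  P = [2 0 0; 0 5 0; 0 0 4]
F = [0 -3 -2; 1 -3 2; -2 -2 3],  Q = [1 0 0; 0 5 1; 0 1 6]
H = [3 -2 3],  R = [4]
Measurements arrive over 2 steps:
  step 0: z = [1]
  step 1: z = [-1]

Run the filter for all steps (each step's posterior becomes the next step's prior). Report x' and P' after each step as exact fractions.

step 0: x̄ = F·x = [-13, -3, -4]
step 0: P̄ = F·P·Fᵀ + Q = [62 29 6; 29 68 51; 6 51 70]
step 0: y = z − H·x̄ = [46]
step 0: S = H·P̄·Hᵀ + R = [612]
step 0: K = P̄·Hᵀ·S⁻¹ = [73/306; 26/153; 7/34]
step 0: x' = x̄ + K·y = [-310/153, 737/153, 93/17]
step 0: P' = (I − K·H)·P̄ = [4157/153 641/153 -409/17; 641/153 7700/153 503/17; -409/17 503/17 749/17]
step 1: x̄ = F·x = [-1295/51, -847/153, 1657/153]
step 1: P̄ = F·P·Fᵀ + Q = [16749/17 15925/51 -9253/51; 15925/51 28292/153 25879/153; -9253/51 25879/153 103991/153]
step 1: y = z − H·x̄ = [4837/153]
step 1: S = H·P̄·Hᵀ + R = [1022858/153]
step 1: K = P̄·Hᵀ·S⁻¹ = [136698/511429; 82189/511429; 88469/511429]
step 1: x' = x̄ + K·y = [-8664663/511429, -232890/511429, 8335702/511429]
step 1: P' = (I − K·H)·P̄ = [259611977/511429 12832527/511429 -250874695/511429; 12832527/511429 6269842/511429 -8543047/511429; -250874695/511429 -8543047/511429 245297289/511429]

step 0: x' = [-310/153, 737/153, 93/17], P' = [4157/153 641/153 -409/17; 641/153 7700/153 503/17; -409/17 503/17 749/17]
step 1: x' = [-8664663/511429, -232890/511429, 8335702/511429], P' = [259611977/511429 12832527/511429 -250874695/511429; 12832527/511429 6269842/511429 -8543047/511429; -250874695/511429 -8543047/511429 245297289/511429]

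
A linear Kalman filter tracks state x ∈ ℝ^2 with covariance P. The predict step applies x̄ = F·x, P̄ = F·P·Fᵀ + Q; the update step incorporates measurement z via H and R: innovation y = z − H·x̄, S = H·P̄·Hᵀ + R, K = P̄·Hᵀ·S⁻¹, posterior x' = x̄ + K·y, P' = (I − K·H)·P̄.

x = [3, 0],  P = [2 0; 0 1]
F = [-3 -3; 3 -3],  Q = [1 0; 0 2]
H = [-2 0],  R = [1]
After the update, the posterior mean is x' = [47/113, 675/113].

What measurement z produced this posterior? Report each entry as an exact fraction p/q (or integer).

z = [-1]

x̄ = F·x = [-9, 9]
P̄ = F·P·Fᵀ + Q = [28 -9; -9 29]
S = H·P̄·Hᵀ + R = [113]
K = P̄·Hᵀ·S⁻¹ = [-56/113; 18/113]
x' − x̄ = [1064/113, -342/113] = K·y
y = (KᵀK)⁻¹·Kᵀ·(x' − x̄) = [-19]
z = y + H·x̄ = [-19] + [18] = [-1]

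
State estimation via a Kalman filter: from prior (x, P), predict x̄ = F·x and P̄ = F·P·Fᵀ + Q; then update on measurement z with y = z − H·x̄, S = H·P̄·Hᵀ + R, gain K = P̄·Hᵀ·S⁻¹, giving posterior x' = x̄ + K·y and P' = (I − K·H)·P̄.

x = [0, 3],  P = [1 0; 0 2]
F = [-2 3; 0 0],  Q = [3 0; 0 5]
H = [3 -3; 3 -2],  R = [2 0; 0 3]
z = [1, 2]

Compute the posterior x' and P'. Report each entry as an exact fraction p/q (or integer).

x' = [3654/2431, 215/187]
P' = [4525/2431 375/187; 375/187 435/187]

x̄ = F·x = [9, 0]
P̄ = F·P·Fᵀ + Q = [25 0; 0 5]
y = z − H·x̄ = [-26, -25]
S = H·P̄·Hᵀ + R = [272 255; 255 248]
K = P̄·Hᵀ·S⁻¹ = [-525/2431 75/143; -90/187 5/11]
x' = x̄ + K·y = [3654/2431, 215/187]
P' = (I − K·H)·P̄ = [4525/2431 375/187; 375/187 435/187]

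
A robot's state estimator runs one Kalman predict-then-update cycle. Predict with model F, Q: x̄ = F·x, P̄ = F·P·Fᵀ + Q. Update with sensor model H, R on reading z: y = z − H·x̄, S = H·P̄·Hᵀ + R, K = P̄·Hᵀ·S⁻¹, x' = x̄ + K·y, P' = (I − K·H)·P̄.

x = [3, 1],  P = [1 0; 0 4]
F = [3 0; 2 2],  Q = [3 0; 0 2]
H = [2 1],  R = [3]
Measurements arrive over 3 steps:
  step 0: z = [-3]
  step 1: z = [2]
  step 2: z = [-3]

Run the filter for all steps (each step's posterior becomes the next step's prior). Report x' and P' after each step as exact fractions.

step 0: x̄ = F·x = [9, 8]
step 0: P̄ = F·P·Fᵀ + Q = [12 6; 6 22]
step 0: y = z − H·x̄ = [-29]
step 0: S = H·P̄·Hᵀ + R = [97]
step 0: K = P̄·Hᵀ·S⁻¹ = [30/97; 34/97]
step 0: x' = x̄ + K·y = [3/97, -210/97]
step 0: P' = (I − K·H)·P̄ = [264/97 -438/97; -438/97 978/97]
step 1: x̄ = F·x = [9/97, -414/97]
step 1: P̄ = F·P·Fᵀ + Q = [2667/97 -1044/97; -1044/97 1658/97]
step 1: y = z − H·x̄ = [590/97]
step 1: S = H·P̄·Hᵀ + R = [8441/97]
step 1: K = P̄·Hᵀ·S⁻¹ = [4290/8441; -430/8441]
step 1: x' = x̄ + K·y = [26877/8441, -38642/8441]
step 1: P' = (I − K·H)·P̄ = [42351/8441 -71832/8441; -71832/8441 142374/8441]
step 2: x̄ = F·x = [80631/8441, -23530/8441]
step 2: P̄ = F·P·Fᵀ + Q = [406482/8441 -176886/8441; -176886/8441 181126/8441]
step 2: y = z − H·x̄ = [-163055/8441]
step 2: S = H·P̄·Hᵀ + R = [1124833/8441]
step 2: K = P̄·Hᵀ·S⁻¹ = [636078/1124833; -172646/1124833]
step 2: x' = x̄ + K·y = [-1542387/1124833, 199440/1124833]
step 2: P' = (I − K·H)·P̄ = [6234942/1124833 -10561650/1124833; -10561650/1124833 20605362/1124833]

step 0: x' = [3/97, -210/97], P' = [264/97 -438/97; -438/97 978/97]
step 1: x' = [26877/8441, -38642/8441], P' = [42351/8441 -71832/8441; -71832/8441 142374/8441]
step 2: x' = [-1542387/1124833, 199440/1124833], P' = [6234942/1124833 -10561650/1124833; -10561650/1124833 20605362/1124833]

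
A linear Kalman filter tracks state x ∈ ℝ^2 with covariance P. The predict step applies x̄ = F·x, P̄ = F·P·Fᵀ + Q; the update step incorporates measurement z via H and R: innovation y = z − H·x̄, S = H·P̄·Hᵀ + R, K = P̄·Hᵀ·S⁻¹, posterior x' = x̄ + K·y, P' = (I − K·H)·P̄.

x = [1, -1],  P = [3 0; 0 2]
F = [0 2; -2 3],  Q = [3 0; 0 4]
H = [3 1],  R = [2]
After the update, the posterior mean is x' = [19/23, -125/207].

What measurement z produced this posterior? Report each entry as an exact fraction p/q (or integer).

z = [2]

x̄ = F·x = [-2, -5]
P̄ = F·P·Fᵀ + Q = [11 12; 12 34]
S = H·P̄·Hᵀ + R = [207]
K = P̄·Hᵀ·S⁻¹ = [5/23; 70/207]
x' − x̄ = [65/23, 910/207] = K·y
y = (KᵀK)⁻¹·Kᵀ·(x' − x̄) = [13]
z = y + H·x̄ = [13] + [-11] = [2]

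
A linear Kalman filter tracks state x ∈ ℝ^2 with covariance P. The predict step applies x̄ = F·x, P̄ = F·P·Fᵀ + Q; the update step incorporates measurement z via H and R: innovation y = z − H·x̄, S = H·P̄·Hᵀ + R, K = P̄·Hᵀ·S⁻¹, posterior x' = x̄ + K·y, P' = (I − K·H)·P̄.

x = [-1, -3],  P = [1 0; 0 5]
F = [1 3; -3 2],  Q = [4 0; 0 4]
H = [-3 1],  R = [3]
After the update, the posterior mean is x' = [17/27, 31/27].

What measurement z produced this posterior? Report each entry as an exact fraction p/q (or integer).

z = [-1]

x̄ = F·x = [-10, -3]
P̄ = F·P·Fᵀ + Q = [50 27; 27 33]
S = H·P̄·Hᵀ + R = [324]
K = P̄·Hᵀ·S⁻¹ = [-41/108; -4/27]
x' − x̄ = [287/27, 112/27] = K·y
y = (KᵀK)⁻¹·Kᵀ·(x' − x̄) = [-28]
z = y + H·x̄ = [-28] + [27] = [-1]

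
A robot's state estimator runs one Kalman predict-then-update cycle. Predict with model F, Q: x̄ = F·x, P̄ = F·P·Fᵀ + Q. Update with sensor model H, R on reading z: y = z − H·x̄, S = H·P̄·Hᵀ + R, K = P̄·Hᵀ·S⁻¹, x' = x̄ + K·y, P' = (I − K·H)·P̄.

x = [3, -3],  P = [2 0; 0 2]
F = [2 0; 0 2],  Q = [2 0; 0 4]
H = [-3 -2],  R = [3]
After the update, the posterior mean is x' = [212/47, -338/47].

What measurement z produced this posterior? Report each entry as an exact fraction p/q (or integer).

z = [1]

x̄ = F·x = [6, -6]
P̄ = F·P·Fᵀ + Q = [10 0; 0 12]
S = H·P̄·Hᵀ + R = [141]
K = P̄·Hᵀ·S⁻¹ = [-10/47; -8/47]
x' − x̄ = [-70/47, -56/47] = K·y
y = (KᵀK)⁻¹·Kᵀ·(x' − x̄) = [7]
z = y + H·x̄ = [7] + [-6] = [1]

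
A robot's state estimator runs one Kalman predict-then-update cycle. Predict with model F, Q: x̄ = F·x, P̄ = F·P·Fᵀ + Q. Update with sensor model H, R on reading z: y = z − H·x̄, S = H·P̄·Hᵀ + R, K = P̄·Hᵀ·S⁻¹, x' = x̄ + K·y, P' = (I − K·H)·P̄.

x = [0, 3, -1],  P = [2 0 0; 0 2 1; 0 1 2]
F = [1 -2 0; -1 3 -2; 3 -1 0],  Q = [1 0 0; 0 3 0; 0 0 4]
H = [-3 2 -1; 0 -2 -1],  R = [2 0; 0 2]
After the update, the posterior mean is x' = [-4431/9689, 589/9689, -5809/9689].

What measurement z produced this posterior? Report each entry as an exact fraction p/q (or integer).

x̄ = F·x = [-6, 11, -3]
P̄ = F·P·Fᵀ + Q = [11 -10 10; -10 19 -10; 10 -10 24]
S = H·P̄·Hᵀ + R = [421 -82; -82 62]
K = P̄·Hᵀ·S⁻¹ = [-1543/9689 -478/9689; 1270/9689 -2696/9689; -2458/9689 -3876/9689]
x' − x̄ = [53703/9689, -105990/9689, 23258/9689] = K·y
y = (KᵀK)⁻¹·Kᵀ·(x' − x̄) = [-41, 20]
z = y + H·x̄ = [-41, 20] + [43, -19] = [2, 1]

z = [2, 1]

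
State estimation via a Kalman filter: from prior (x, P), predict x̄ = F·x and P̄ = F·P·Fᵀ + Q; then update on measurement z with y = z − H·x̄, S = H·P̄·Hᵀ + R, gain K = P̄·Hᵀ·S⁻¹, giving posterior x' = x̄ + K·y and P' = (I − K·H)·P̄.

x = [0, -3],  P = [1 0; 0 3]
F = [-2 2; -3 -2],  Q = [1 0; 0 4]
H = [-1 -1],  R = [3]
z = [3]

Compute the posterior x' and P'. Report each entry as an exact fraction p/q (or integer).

x̄ = F·x = [-6, 6]
P̄ = F·P·Fᵀ + Q = [17 -6; -6 25]
y = z − H·x̄ = [3]
S = H·P̄·Hᵀ + R = [33]
K = P̄·Hᵀ·S⁻¹ = [-1/3; -19/33]
x' = x̄ + K·y = [-7, 47/11]
P' = (I − K·H)·P̄ = [40/3 -37/3; -37/3 464/33]

x' = [-7, 47/11]
P' = [40/3 -37/3; -37/3 464/33]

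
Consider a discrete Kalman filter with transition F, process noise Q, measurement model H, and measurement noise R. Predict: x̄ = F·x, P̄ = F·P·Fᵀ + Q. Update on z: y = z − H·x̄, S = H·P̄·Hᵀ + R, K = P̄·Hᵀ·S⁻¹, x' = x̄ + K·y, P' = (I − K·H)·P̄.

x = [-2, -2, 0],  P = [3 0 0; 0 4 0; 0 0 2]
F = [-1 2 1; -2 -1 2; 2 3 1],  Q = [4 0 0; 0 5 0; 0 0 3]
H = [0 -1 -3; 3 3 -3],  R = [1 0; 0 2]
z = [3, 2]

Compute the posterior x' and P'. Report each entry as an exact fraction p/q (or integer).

x̄ = F·x = [-2, 6, -10]
P̄ = F·P·Fᵀ + Q = [25 2 20; 2 29 -20; 20 -20 53]
y = z − H·x̄ = [-21, -40]
S = H·P̄·Hᵀ + R = [387 324; 324 1001]
K = P̄·Hᵀ·S⁻¹ = [-68866/282411 3135/31379; -18541/282411 5463/31379; -87623/282411 -1833/31379]
x' = x̄ + K·y = [-82412/94137, 39049/94137, -108049/94137]
P' = (I − K·H)·P̄ = [2198068/282411 -1617227/282411 562031/282411; -1617227/282411 1242139/282411 -407866/282411; 562031/282411 -407866/282411 165163/282411]

x' = [-82412/94137, 39049/94137, -108049/94137]
P' = [2198068/282411 -1617227/282411 562031/282411; -1617227/282411 1242139/282411 -407866/282411; 562031/282411 -407866/282411 165163/282411]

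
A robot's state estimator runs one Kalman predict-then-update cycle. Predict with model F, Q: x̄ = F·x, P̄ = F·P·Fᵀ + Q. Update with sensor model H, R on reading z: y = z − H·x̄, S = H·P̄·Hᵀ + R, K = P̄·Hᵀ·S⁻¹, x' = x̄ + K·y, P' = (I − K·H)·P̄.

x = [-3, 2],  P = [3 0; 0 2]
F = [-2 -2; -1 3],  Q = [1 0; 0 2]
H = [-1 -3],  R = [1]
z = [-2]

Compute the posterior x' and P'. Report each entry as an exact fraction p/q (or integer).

x' = [305/193, 36/193]
P' = [4044/193 -1347/193; -1347/193 470/193]

x̄ = F·x = [2, 9]
P̄ = F·P·Fᵀ + Q = [21 -6; -6 23]
y = z − H·x̄ = [27]
S = H·P̄·Hᵀ + R = [193]
K = P̄·Hᵀ·S⁻¹ = [-3/193; -63/193]
x' = x̄ + K·y = [305/193, 36/193]
P' = (I − K·H)·P̄ = [4044/193 -1347/193; -1347/193 470/193]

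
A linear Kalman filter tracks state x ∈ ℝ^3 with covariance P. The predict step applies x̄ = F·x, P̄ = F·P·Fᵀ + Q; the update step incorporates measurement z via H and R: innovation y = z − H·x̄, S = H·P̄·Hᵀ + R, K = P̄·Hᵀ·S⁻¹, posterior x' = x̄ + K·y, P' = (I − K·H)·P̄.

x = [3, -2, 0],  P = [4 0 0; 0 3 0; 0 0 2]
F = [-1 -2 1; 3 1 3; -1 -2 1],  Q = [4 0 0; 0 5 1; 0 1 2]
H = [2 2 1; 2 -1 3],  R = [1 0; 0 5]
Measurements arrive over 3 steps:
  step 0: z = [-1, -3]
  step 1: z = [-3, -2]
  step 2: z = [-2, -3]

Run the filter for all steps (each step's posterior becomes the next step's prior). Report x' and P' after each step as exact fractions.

step 0: x̄ = F·x = [1, 7, 1]
step 0: P̄ = F·P·Fᵀ + Q = [22 -12 18; -12 62 -11; 18 -11 20]
step 0: y = z − H·x̄ = [-18, -1]
step 0: S = H·P̄·Hᵀ + R = [289 89; 89 665]
step 0: K = P̄·Hᵀ·S⁻¹ = [1935/23033 3551/23033; 8722/23033 -5289/23033; 13087/184264 27897/184264]
step 0: x' = x̄ + K·y = [-15348/23033, 9524/23033, -79199/184264]
step 0: P' = (I − K·H)·P̄ = [42586/23033 -26042/23033 -31153/23033; -26042/23033 22397/23033 16012/23033; -31153/23033 16012/23033 255343/184264]
step 1: x̄ = F·x = [-108799/184264, -529757/184264, -108799/184264]
step 1: P̄ = F·P·Fᵀ + Q = [1202511/184264 203485/184264 465455/184264; 203485/184264 1497303/184264 387749/184264; 465455/184264 387749/184264 833983/184264]
step 1: y = z − H·x̄ = [833119/184264, -177145/92132]
step 1: S = H·P̄·Hᵀ + R = [16858199/184264 5193371/92132; 5193371/92132 4294885/46066]
step 1: K = P̄·Hᵀ·S⁻¹ = [102757739/986257189 144424041/986257189; 349181183/986257189 -206928876/986257189; 65199805/986257189 135396412/986257189]
step 1: x' = x̄ + K·y = [-395423765/986257189, -858845679/986257189, -547878014/986257189]
step 1: P' = (I − K·H)·P̄ = [1788621376/986257189 -1081190356/986257189 -1312104301/986257189; -1081190356/986257189 915278479/986257189 681004937/986257189; -1312104301/986257189 681004937/986257189 1327398533/986257189]
step 2: x̄ = F·x = [1565237109/986257189, -3688751016/986257189, 1565237109/986257189]
step 2: P̄ = F·P·Fᵀ + Q = [6297590011/986257189 949082320/986257189 2352561255/986257189; 949082320/986257189 7871753673/986257189 1935339509/986257189; 2352561255/986257189 1935339509/986257189 4325075633/986257189]
step 2: y = z − H·x̄ = [709276327/986257189, -14473708128/986257189]
step 2: S = H·P̄·Hᵀ + R = [86732969174/986257189 52817431822/986257189; 52817431822/986257189 89741449085/986257189]
step 2: K = P̄·Hᵀ·S⁻¹ = [531190354339/5063447231154 371341787078/2531723615577; 198924901107/562605247906 -59064003067/281302623953; 330676853465/5063447231154 346877196961/2531723615577]
step 2: x' = x̄ + K·y = [-2481228083261/5063447231154, -227595475695/562605247906, -1907374528075/5063447231154]
step 2: P' = (I − K·H)·P̄ = [9174220276111/5063447231154 -616138538289/562605247906 -6726756508681/5063447231154; -616138538289/562605247906 521709841021/562605247906 387782295643/562605247906; -6726756508681/5063447231154 387782295643/562605247906 6804108549253/5063447231154]

step 0: x' = [-15348/23033, 9524/23033, -79199/184264], P' = [42586/23033 -26042/23033 -31153/23033; -26042/23033 22397/23033 16012/23033; -31153/23033 16012/23033 255343/184264]
step 1: x' = [-395423765/986257189, -858845679/986257189, -547878014/986257189], P' = [1788621376/986257189 -1081190356/986257189 -1312104301/986257189; -1081190356/986257189 915278479/986257189 681004937/986257189; -1312104301/986257189 681004937/986257189 1327398533/986257189]
step 2: x' = [-2481228083261/5063447231154, -227595475695/562605247906, -1907374528075/5063447231154], P' = [9174220276111/5063447231154 -616138538289/562605247906 -6726756508681/5063447231154; -616138538289/562605247906 521709841021/562605247906 387782295643/562605247906; -6726756508681/5063447231154 387782295643/562605247906 6804108549253/5063447231154]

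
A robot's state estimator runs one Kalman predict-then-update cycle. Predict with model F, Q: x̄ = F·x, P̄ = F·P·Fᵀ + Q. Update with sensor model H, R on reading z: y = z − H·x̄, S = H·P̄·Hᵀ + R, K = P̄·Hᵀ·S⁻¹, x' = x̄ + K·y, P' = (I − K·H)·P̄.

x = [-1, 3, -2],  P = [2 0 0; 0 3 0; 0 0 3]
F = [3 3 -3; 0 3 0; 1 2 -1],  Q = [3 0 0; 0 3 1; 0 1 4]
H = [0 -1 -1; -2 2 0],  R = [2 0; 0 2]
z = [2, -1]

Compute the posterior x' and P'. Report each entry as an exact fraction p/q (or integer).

x̄ = F·x = [12, 9, 7]
P̄ = F·P·Fᵀ + Q = [75 27 33; 27 30 19; 33 19 21]
y = z − H·x̄ = [18, 5]
S = H·P̄·Hᵀ + R = [91 22; 22 206]
K = P̄·Hᵀ·S⁻¹ = [-5124/9131 -3708/9131; -5113/9131 812/9131; -3812/9131 -834/9131]
x' = x̄ + K·y = [-1200/9131, -5795/9131, -8869/9131]
P' = (I − K·H)·P̄ = [21417/9131 17709/9131 -7461/9131; 17709/9131 18521/9131 -8295/9131; -7461/9131 -8295/9131 15919/9131]

x' = [-1200/9131, -5795/9131, -8869/9131]
P' = [21417/9131 17709/9131 -7461/9131; 17709/9131 18521/9131 -8295/9131; -7461/9131 -8295/9131 15919/9131]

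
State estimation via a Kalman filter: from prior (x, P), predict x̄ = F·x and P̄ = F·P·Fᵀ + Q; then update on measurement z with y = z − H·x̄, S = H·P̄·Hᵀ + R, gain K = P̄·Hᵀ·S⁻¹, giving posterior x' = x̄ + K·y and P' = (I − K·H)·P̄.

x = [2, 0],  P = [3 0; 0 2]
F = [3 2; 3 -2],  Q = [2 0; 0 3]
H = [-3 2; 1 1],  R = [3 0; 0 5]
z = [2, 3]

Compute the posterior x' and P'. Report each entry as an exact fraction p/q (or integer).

x̄ = F·x = [6, 6]
P̄ = F·P·Fᵀ + Q = [37 19; 19 38]
y = z − H·x̄ = [8, -9]
S = H·P̄·Hᵀ + R = [260 -54; -54 118]
K = P̄·Hᵀ·S⁻¹ = [-2795/13882 5309/13882; 1330/6941 7923/13882]
x' = x̄ + K·y = [13151/13882, 33265/13882]
P' = (I − K·H)·P̄ = [12295/13882 7125/6941; 7125/6941 25365/13882]

x' = [13151/13882, 33265/13882]
P' = [12295/13882 7125/6941; 7125/6941 25365/13882]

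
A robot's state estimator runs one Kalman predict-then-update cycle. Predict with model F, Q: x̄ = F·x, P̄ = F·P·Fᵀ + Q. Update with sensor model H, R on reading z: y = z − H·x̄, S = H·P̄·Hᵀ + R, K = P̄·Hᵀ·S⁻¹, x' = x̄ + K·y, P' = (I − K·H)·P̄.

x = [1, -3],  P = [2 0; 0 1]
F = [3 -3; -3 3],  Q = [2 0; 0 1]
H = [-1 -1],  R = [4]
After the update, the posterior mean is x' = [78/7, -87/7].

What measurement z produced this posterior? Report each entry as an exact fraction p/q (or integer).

z = [3]

x̄ = F·x = [12, -12]
P̄ = F·P·Fᵀ + Q = [29 -27; -27 28]
S = H·P̄·Hᵀ + R = [7]
K = P̄·Hᵀ·S⁻¹ = [-2/7; -1/7]
x' − x̄ = [-6/7, -3/7] = K·y
y = (KᵀK)⁻¹·Kᵀ·(x' − x̄) = [3]
z = y + H·x̄ = [3] + [0] = [3]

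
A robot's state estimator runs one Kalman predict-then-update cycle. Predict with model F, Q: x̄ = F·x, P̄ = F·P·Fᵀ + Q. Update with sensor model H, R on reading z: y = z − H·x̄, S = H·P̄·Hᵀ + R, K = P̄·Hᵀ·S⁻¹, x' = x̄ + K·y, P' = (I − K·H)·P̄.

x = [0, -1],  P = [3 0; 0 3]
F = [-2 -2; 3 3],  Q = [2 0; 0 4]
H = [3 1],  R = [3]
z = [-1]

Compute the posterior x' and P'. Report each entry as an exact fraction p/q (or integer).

x̄ = F·x = [2, -3]
P̄ = F·P·Fᵀ + Q = [26 -36; -36 58]
y = z − H·x̄ = [-4]
S = H·P̄·Hᵀ + R = [79]
K = P̄·Hᵀ·S⁻¹ = [42/79; -50/79]
x' = x̄ + K·y = [-10/79, -37/79]
P' = (I − K·H)·P̄ = [290/79 -744/79; -744/79 2082/79]

x' = [-10/79, -37/79]
P' = [290/79 -744/79; -744/79 2082/79]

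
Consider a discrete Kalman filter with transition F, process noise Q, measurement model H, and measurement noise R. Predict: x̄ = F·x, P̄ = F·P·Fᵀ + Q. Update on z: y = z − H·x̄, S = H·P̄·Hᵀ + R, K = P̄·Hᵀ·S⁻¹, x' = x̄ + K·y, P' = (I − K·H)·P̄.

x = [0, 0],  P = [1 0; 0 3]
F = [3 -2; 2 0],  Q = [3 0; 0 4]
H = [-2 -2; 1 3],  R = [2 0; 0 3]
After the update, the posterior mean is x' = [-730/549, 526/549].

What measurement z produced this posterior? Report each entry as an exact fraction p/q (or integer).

z = [1, 2]

x̄ = F·x = [0, 0]
P̄ = F·P·Fᵀ + Q = [24 6; 6 8]
S = H·P̄·Hᵀ + R = [178 -144; -144 135]
K = P̄·Hᵀ·S⁻¹ = [-38/61 -194/549; 10/61 218/549]
x' − x̄ = [-730/549, 526/549] = K·y
y = (KᵀK)⁻¹·Kᵀ·(x' − x̄) = [1, 2]
z = y + H·x̄ = [1, 2] + [0, 0] = [1, 2]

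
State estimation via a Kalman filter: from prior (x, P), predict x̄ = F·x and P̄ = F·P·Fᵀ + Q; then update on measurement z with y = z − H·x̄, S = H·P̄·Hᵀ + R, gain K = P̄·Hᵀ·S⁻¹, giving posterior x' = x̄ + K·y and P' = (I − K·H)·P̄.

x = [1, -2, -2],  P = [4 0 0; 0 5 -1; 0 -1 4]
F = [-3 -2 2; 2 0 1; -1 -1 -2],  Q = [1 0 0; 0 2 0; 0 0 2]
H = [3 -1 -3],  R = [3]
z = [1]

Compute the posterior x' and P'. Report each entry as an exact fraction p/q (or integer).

x̄ = F·x = [-3, 0, 5]
P̄ = F·P·Fᵀ + Q = [81 -14 4; -14 22 -15; 4 -15 23]
y = z − H·x̄ = [25]
S = H·P̄·Hᵀ + R = [883]
K = P̄·Hᵀ·S⁻¹ = [245/883; -19/883; -42/883]
x' = x̄ + K·y = [3476/883, -475/883, 3365/883]
P' = (I − K·H)·P̄ = [11498/883 -7707/883 13822/883; -7707/883 19065/883 -14043/883; 13822/883 -14043/883 18545/883]

x' = [3476/883, -475/883, 3365/883]
P' = [11498/883 -7707/883 13822/883; -7707/883 19065/883 -14043/883; 13822/883 -14043/883 18545/883]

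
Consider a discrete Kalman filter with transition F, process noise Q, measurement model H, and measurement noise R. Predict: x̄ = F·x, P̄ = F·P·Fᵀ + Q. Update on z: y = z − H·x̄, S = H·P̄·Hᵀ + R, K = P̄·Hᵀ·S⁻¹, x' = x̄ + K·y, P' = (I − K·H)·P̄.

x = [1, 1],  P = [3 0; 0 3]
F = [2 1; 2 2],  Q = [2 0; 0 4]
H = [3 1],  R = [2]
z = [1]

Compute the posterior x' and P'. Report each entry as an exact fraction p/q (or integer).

x̄ = F·x = [3, 4]
P̄ = F·P·Fᵀ + Q = [17 18; 18 28]
y = z − H·x̄ = [-12]
S = H·P̄·Hᵀ + R = [291]
K = P̄·Hᵀ·S⁻¹ = [23/97; 82/291]
x' = x̄ + K·y = [15/97, 60/97]
P' = (I − K·H)·P̄ = [62/97 -140/97; -140/97 1424/291]

x' = [15/97, 60/97]
P' = [62/97 -140/97; -140/97 1424/291]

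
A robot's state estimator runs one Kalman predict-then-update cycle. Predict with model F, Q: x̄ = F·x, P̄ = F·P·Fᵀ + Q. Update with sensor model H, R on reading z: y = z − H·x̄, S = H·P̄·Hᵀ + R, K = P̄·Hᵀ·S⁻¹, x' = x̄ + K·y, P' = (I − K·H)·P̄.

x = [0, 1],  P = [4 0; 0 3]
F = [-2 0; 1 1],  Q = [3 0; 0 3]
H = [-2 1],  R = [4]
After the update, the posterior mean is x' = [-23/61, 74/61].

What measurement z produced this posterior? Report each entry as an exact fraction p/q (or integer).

z = [2]

x̄ = F·x = [0, 1]
P̄ = F·P·Fᵀ + Q = [19 -8; -8 10]
S = H·P̄·Hᵀ + R = [122]
K = P̄·Hᵀ·S⁻¹ = [-23/61; 13/61]
x' − x̄ = [-23/61, 13/61] = K·y
y = (KᵀK)⁻¹·Kᵀ·(x' − x̄) = [1]
z = y + H·x̄ = [1] + [1] = [2]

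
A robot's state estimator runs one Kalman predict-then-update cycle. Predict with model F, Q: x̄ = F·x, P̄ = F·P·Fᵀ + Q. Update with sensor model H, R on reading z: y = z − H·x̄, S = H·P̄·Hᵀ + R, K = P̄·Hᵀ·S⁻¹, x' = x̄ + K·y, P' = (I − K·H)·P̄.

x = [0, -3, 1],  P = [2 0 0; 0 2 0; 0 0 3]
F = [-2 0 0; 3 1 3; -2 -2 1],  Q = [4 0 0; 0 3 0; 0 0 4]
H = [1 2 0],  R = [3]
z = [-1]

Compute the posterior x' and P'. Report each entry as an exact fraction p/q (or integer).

x' = [12/167, -88/167, 1175/167]
P' = [1860/167 -948/167 1264/167; -948/167 606/167 -641/167; 1264/167 -641/167 3805/167]

x̄ = F·x = [0, 0, 7]
P̄ = F·P·Fᵀ + Q = [12 -12 8; -12 50 -7; 8 -7 23]
y = z − H·x̄ = [-1]
S = H·P̄·Hᵀ + R = [167]
K = P̄·Hᵀ·S⁻¹ = [-12/167; 88/167; -6/167]
x' = x̄ + K·y = [12/167, -88/167, 1175/167]
P' = (I − K·H)·P̄ = [1860/167 -948/167 1264/167; -948/167 606/167 -641/167; 1264/167 -641/167 3805/167]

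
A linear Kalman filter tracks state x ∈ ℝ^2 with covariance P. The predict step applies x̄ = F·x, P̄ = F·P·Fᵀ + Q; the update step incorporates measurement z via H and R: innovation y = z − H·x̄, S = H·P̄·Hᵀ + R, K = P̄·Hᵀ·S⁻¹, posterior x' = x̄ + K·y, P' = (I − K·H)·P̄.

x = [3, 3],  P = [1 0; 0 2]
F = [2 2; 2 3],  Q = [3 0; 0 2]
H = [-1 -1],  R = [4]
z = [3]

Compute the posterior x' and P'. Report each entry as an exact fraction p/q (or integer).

x' = [-2/5, -1]
P' = [164/75 -8/15; -8/15 8/3]

x̄ = F·x = [12, 15]
P̄ = F·P·Fᵀ + Q = [15 16; 16 24]
y = z − H·x̄ = [30]
S = H·P̄·Hᵀ + R = [75]
K = P̄·Hᵀ·S⁻¹ = [-31/75; -8/15]
x' = x̄ + K·y = [-2/5, -1]
P' = (I − K·H)·P̄ = [164/75 -8/15; -8/15 8/3]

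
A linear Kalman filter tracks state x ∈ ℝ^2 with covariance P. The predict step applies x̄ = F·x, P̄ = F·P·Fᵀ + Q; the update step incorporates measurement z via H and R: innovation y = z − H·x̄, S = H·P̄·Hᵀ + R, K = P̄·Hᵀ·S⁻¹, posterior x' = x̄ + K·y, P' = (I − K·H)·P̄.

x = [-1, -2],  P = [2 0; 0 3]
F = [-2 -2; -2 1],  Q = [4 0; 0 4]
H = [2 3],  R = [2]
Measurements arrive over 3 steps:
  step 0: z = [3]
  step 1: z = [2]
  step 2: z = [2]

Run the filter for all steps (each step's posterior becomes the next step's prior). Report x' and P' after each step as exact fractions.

step 0: x' = [1056/257, -441/257], P' = [3252/257 -2132/257; -2132/257 1454/257]
step 1: x' = [-16785/10639, 36059/21278], P' = [41592/10639 -27178/10639; -27178/10639 140785/74473]
step 2: x' = [-37279522/29471807, 45100751/29471807], P' = [114388452/29471807 -74582420/29471807; -74582420/29471807 55120106/29471807]

step 0: x̄ = F·x = [6, 0]
step 0: P̄ = F·P·Fᵀ + Q = [24 2; 2 15]
step 0: y = z − H·x̄ = [-9]
step 0: S = H·P̄·Hᵀ + R = [257]
step 0: K = P̄·Hᵀ·S⁻¹ = [54/257; 49/257]
step 0: x' = x̄ + K·y = [1056/257, -441/257]
step 0: P' = (I − K·H)·P̄ = [3252/257 -2132/257; -2132/257 1454/257]
step 1: x̄ = F·x = [-1230/257, -2553/257]
step 1: P̄ = F·P·Fᵀ + Q = [2796/257 5836/257; 5836/257 24018/257]
step 1: y = z − H·x̄ = [10633/257]
step 1: S = H·P̄·Hᵀ + R = [297892/257]
step 1: K = P̄·Hᵀ·S⁻¹ = [825/10639; 41863/148946]
step 1: x' = x̄ + K·y = [-16785/10639, 36059/21278]
step 1: P' = (I − K·H)·P̄ = [41592/10639 -27178/10639; -27178/10639 140785/74473]
step 2: x̄ = F·x = [-2489/10639, 103199/21278]
step 2: P̄ = F·P·Fᵀ + Q = [503640/74473 502514/74473; 502514/74473 2364237/74473]
step 2: y = z − H·x̄ = [-257085/21278]
step 2: S = H·P̄·Hᵀ + R = [29471807/74473]
step 2: K = P̄·Hᵀ·S⁻¹ = [2514822/29471807; 8097739/29471807]
step 2: x' = x̄ + K·y = [-37279522/29471807, 45100751/29471807]
step 2: P' = (I − K·H)·P̄ = [114388452/29471807 -74582420/29471807; -74582420/29471807 55120106/29471807]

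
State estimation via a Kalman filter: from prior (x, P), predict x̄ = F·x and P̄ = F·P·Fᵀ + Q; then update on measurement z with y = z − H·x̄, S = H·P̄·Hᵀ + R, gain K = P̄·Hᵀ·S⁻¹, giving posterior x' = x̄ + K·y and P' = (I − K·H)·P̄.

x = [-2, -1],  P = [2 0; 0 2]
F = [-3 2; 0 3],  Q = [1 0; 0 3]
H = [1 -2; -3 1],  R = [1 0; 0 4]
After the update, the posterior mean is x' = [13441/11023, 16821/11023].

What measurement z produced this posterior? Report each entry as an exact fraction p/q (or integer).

x̄ = F·x = [4, -3]
P̄ = F·P·Fᵀ + Q = [27 12; 12 21]
S = H·P̄·Hᵀ + R = [64 -39; -39 196]
K = P̄·Hᵀ·S⁻¹ = [-2103/11023 -4299/11023; -6465/11023 -2130/11023]
x' − x̄ = [-30651/11023, 49890/11023] = K·y
y = (KᵀK)⁻¹·Kᵀ·(x' − x̄) = [-12, 13]
z = y + H·x̄ = [-12, 13] + [10, -15] = [-2, -2]

z = [-2, -2]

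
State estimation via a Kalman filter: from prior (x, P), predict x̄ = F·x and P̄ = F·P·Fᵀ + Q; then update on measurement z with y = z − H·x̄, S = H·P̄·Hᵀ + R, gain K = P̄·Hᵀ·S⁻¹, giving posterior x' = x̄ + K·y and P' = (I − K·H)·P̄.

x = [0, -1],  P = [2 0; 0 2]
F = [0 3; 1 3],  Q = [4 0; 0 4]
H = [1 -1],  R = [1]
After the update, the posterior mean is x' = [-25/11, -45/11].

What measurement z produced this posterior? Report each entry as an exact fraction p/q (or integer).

z = [2]

x̄ = F·x = [-3, -3]
P̄ = F·P·Fᵀ + Q = [22 18; 18 24]
S = H·P̄·Hᵀ + R = [11]
K = P̄·Hᵀ·S⁻¹ = [4/11; -6/11]
x' − x̄ = [8/11, -12/11] = K·y
y = (KᵀK)⁻¹·Kᵀ·(x' − x̄) = [2]
z = y + H·x̄ = [2] + [0] = [2]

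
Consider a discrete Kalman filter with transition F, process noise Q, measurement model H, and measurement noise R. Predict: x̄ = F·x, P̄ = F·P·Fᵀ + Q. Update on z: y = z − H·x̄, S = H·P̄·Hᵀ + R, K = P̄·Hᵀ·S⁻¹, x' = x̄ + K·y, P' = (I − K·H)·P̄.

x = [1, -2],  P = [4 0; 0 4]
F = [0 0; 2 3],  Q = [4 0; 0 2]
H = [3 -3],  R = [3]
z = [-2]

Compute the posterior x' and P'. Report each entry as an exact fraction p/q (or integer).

x̄ = F·x = [0, -4]
P̄ = F·P·Fᵀ + Q = [4 0; 0 54]
y = z − H·x̄ = [-14]
S = H·P̄·Hᵀ + R = [525]
K = P̄·Hᵀ·S⁻¹ = [4/175; -54/175]
x' = x̄ + K·y = [-8/25, 8/25]
P' = (I − K·H)·P̄ = [652/175 648/175; 648/175 702/175]

x' = [-8/25, 8/25]
P' = [652/175 648/175; 648/175 702/175]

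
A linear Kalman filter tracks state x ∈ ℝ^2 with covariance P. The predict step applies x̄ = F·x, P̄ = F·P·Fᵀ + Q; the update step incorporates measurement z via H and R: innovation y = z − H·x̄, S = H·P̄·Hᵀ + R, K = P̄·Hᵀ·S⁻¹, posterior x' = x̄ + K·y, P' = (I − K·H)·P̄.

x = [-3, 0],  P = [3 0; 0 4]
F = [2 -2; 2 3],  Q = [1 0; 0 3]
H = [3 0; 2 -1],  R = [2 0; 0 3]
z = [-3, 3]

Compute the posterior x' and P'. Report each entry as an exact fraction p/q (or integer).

x' = [-7077/6617, -70359/13234]
P' = [1422/6617 2634/6617; 2634/6617 47031/13234]

x̄ = F·x = [-6, -6]
P̄ = F·P·Fᵀ + Q = [29 -12; -12 51]
y = z − H·x̄ = [15, 9]
S = H·P̄·Hᵀ + R = [263 210; 210 218]
K = P̄·Hᵀ·S⁻¹ = [2133/6617 70/6617; 3951/6617 -12165/13234]
x' = x̄ + K·y = [-7077/6617, -70359/13234]
P' = (I − K·H)·P̄ = [1422/6617 2634/6617; 2634/6617 47031/13234]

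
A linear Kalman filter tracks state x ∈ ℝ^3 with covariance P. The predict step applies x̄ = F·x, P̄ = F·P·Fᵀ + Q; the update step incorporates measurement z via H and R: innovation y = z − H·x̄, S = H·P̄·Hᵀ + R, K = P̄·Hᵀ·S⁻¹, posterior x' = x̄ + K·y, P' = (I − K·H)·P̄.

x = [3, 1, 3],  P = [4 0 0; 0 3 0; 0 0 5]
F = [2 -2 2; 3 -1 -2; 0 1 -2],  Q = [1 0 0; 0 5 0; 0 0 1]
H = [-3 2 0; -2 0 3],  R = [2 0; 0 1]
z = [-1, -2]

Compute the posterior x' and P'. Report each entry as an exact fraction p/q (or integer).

x' = [120733/71675, 146607/71675, 31253/71675]
P' = [258806/71675 399974/71675 163546/71675; 399974/71675 652721/71675 253359/71675; 163546/71675 253359/71675 110936/71675]

x̄ = F·x = [10, 2, -5]
P̄ = F·P·Fᵀ + Q = [49 10 -26; 10 64 17; -26 17 24]
y = z − H·x̄ = [25, 33]
S = H·P̄·Hᵀ + R = [579 590; 590 725]
K = P̄·Hᵀ·S⁻¹ = [2353/14335 -26974/71675; 10552/14335 -39871/71675; 1608/14335 5716/71675]
x' = x̄ + K·y = [120733/71675, 146607/71675, 31253/71675]
P' = (I − K·H)·P̄ = [258806/71675 399974/71675 163546/71675; 399974/71675 652721/71675 253359/71675; 163546/71675 253359/71675 110936/71675]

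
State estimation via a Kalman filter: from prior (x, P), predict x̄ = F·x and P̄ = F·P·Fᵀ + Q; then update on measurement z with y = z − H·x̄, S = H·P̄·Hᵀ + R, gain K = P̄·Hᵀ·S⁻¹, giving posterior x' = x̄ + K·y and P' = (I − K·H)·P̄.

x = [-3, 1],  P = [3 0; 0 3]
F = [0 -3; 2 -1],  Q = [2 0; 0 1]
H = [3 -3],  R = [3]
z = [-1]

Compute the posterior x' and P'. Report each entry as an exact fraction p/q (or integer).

x̄ = F·x = [-3, -7]
P̄ = F·P·Fᵀ + Q = [29 9; 9 16]
y = z − H·x̄ = [-13]
S = H·P̄·Hᵀ + R = [246]
K = P̄·Hᵀ·S⁻¹ = [10/41; -7/82]
x' = x̄ + K·y = [-253/41, -483/82]
P' = (I − K·H)·P̄ = [589/41 579/41; 579/41 1165/82]

x' = [-253/41, -483/82]
P' = [589/41 579/41; 579/41 1165/82]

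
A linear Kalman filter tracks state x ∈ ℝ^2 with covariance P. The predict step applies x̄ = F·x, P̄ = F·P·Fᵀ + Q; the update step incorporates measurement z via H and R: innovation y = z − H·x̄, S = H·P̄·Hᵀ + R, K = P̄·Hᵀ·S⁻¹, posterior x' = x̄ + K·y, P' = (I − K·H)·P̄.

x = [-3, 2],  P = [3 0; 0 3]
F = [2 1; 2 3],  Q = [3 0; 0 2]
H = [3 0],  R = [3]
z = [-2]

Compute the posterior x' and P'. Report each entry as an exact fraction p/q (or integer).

x' = [-8/11, 42/11]
P' = [18/55 21/55; 21/55 932/55]

x̄ = F·x = [-4, 0]
P̄ = F·P·Fᵀ + Q = [18 21; 21 41]
y = z − H·x̄ = [10]
S = H·P̄·Hᵀ + R = [165]
K = P̄·Hᵀ·S⁻¹ = [18/55; 21/55]
x' = x̄ + K·y = [-8/11, 42/11]
P' = (I − K·H)·P̄ = [18/55 21/55; 21/55 932/55]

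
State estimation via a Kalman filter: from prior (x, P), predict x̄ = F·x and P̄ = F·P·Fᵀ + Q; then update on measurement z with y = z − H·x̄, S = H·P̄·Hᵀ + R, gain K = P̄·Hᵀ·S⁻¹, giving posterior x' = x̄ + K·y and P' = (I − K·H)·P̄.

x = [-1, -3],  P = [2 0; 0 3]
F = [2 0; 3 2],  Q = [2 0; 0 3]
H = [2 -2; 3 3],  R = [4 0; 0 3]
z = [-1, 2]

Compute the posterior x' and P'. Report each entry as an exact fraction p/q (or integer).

x' = [529/2453, 2091/4906]
P' = [754/2453 -360/2453; -360/2453 777/2453]

x̄ = F·x = [-2, -9]
P̄ = F·P·Fᵀ + Q = [10 12; 12 33]
y = z − H·x̄ = [-15, 35]
S = H·P̄·Hᵀ + R = [80 -138; -138 606]
K = P̄·Hᵀ·S⁻¹ = [557/2453 394/2453; -1137/4906 417/2453]
x' = x̄ + K·y = [529/2453, 2091/4906]
P' = (I − K·H)·P̄ = [754/2453 -360/2453; -360/2453 777/2453]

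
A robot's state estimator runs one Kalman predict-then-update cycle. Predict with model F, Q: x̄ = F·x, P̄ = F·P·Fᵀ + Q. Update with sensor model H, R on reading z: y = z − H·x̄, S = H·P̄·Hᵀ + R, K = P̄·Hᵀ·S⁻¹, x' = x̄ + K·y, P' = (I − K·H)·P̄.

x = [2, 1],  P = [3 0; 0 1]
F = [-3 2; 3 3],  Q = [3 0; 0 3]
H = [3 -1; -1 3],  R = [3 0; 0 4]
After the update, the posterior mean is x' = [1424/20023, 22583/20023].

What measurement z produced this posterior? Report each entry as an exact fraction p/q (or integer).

x̄ = F·x = [-4, 9]
P̄ = F·P·Fᵀ + Q = [34 -21; -21 39]
S = H·P̄·Hᵀ + R = [474 -429; -429 515]
K = P̄·Hᵀ·S⁻¹ = [7244/20023 2263/20023; 2224/20023 7218/20023]
x' − x̄ = [81516/20023, -157624/20023] = K·y
y = (KᵀK)⁻¹·Kᵀ·(x' − x̄) = [20, -28]
z = y + H·x̄ = [20, -28] + [-21, 31] = [-1, 3]

z = [-1, 3]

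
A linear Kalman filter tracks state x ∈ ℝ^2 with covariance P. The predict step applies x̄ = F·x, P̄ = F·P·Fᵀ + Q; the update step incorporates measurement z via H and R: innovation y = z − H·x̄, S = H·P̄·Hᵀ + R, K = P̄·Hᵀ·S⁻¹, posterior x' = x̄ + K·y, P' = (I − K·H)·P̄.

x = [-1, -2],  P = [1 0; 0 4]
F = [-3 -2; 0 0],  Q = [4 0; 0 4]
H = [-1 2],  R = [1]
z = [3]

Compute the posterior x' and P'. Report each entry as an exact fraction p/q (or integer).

x' = [16/23, 40/23]
P' = [493/46 116/23; 116/23 60/23]

x̄ = F·x = [7, 0]
P̄ = F·P·Fᵀ + Q = [29 0; 0 4]
y = z − H·x̄ = [10]
S = H·P̄·Hᵀ + R = [46]
K = P̄·Hᵀ·S⁻¹ = [-29/46; 4/23]
x' = x̄ + K·y = [16/23, 40/23]
P' = (I − K·H)·P̄ = [493/46 116/23; 116/23 60/23]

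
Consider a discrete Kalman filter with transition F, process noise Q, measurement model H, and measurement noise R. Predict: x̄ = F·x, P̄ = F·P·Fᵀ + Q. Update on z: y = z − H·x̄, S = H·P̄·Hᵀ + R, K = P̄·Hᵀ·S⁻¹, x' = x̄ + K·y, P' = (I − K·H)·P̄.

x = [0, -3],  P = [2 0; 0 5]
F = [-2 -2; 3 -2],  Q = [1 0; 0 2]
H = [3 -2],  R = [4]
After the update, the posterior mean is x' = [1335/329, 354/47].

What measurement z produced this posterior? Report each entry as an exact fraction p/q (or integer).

x̄ = F·x = [6, 6]
P̄ = F·P·Fᵀ + Q = [29 8; 8 40]
S = H·P̄·Hᵀ + R = [329]
K = P̄·Hᵀ·S⁻¹ = [71/329; -8/47]
x' − x̄ = [-639/329, 72/47] = K·y
y = (KᵀK)⁻¹·Kᵀ·(x' − x̄) = [-9]
z = y + H·x̄ = [-9] + [6] = [-3]

z = [-3]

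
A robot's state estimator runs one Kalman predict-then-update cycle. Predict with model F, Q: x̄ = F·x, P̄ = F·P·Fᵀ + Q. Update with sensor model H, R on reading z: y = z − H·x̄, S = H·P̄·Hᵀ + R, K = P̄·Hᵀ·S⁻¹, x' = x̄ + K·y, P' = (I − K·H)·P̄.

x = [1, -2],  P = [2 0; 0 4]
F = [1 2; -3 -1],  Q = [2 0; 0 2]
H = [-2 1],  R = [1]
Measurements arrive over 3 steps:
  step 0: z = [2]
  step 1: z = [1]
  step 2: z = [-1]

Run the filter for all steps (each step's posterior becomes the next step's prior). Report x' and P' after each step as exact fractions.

step 0: x' = [-321/161, -317/161], P' = [304/161 554/161; 554/161 1160/161]
step 1: x' = [23381/66071, 115862/66071], P' = [43986/66071 65898/66071; 65898/66071 153558/66071]
step 2: x' = [5905359/8960281, 2220293/8960281], P' = [5964096/8960281 8919928/8960281; 8919928/8960281 20717538/8960281]

step 0: x̄ = F·x = [-3, -1]
step 0: P̄ = F·P·Fᵀ + Q = [20 -14; -14 24]
step 0: y = z − H·x̄ = [-3]
step 0: S = H·P̄·Hᵀ + R = [161]
step 0: K = P̄·Hᵀ·S⁻¹ = [-54/161; 52/161]
step 0: x' = x̄ + K·y = [-321/161, -317/161]
step 0: P' = (I − K·H)·P̄ = [304/161 554/161; 554/161 1160/161]
step 1: x̄ = F·x = [-955/161, 1280/161]
step 1: P̄ = F·P·Fᵀ + Q = [7482/161 -7110/161; -7110/161 7542/161]
step 1: y = z − H·x̄ = [-3029/161]
step 1: S = H·P̄·Hᵀ + R = [66071/161]
step 1: K = P̄·Hᵀ·S⁻¹ = [-22074/66071; 21762/66071]
step 1: x' = x̄ + K·y = [23381/66071, 115862/66071]
step 1: P' = (I − K·H)·P̄ = [43986/66071 65898/66071; 65898/66071 153558/66071]
step 2: x̄ = F·x = [255105/66071, -186005/66071]
step 2: P̄ = F·P·Fᵀ + Q = [1053952/66071 -900360/66071; -900360/66071 1076962/66071]
step 2: y = z − H·x̄ = [630144/66071]
step 2: S = H·P̄·Hᵀ + R = [8960281/66071]
step 2: K = P̄·Hᵀ·S⁻¹ = [-3008264/8960281; 2877682/8960281]
step 2: x' = x̄ + K·y = [5905359/8960281, 2220293/8960281]
step 2: P' = (I − K·H)·P̄ = [5964096/8960281 8919928/8960281; 8919928/8960281 20717538/8960281]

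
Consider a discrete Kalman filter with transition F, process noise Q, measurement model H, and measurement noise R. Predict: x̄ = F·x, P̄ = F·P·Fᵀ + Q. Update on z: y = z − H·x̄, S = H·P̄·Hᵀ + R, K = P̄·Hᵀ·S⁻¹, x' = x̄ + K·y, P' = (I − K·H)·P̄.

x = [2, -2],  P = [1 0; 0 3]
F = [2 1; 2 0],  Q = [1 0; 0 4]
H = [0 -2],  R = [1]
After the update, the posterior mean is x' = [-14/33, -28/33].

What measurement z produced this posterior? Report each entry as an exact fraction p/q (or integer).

x̄ = F·x = [2, 4]
P̄ = F·P·Fᵀ + Q = [8 4; 4 8]
S = H·P̄·Hᵀ + R = [33]
K = P̄·Hᵀ·S⁻¹ = [-8/33; -16/33]
x' − x̄ = [-80/33, -160/33] = K·y
y = (KᵀK)⁻¹·Kᵀ·(x' − x̄) = [10]
z = y + H·x̄ = [10] + [-8] = [2]

z = [2]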